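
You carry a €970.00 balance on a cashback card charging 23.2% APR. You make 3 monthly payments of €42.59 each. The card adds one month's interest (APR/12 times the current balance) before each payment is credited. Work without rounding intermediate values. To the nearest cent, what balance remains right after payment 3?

€897.10

Monthly rate r = 23.2%/12 = 1.93333% = 0.0193333.
Each month: B ← B·(1+r) − €42.59.
Month 1: interest €18.75; balance after payment €946.16.
Month 2: interest €18.29; balance after payment €921.87.
Month 3: interest €17.82; balance after payment €897.10.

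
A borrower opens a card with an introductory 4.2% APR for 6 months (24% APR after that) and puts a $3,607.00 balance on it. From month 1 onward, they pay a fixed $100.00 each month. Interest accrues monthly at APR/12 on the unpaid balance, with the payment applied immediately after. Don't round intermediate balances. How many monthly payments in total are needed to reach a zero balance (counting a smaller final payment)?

Promo months 1–6 at r₀ = 4.2%/12 = 0.0035; months 7+ at r₁ = 24%/12 = 0.02.
After month 6: iterate B ← B·(1+r₀) − $100.00 for 6 months → $3,078.14.
Then at r₁ with $100.00/mo: n₂ = −ln(1 − r₁·B/P)/ln(1+r₁) ≈ 48.28 → 49 more payments.

55 payments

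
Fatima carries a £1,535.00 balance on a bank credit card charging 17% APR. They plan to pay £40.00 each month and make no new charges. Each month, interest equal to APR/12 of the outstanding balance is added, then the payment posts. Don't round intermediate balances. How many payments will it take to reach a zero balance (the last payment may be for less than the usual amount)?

56 payments

Monthly rate r = 17%/12 = 1.41667% = 0.0141667.
Recurrence: B ← B·(1+r) − £40.00.
Month 1: interest £21.75; balance after payment £1,516.75.
Month 2: interest £21.49; balance after payment £1,498.23.
Closed form: n = −ln(1 − rB₀/P)/ln(1+r) = −ln(0.45635)/ln(1.01417) ≈ 55.767, so the balance reaches zero during payment 56.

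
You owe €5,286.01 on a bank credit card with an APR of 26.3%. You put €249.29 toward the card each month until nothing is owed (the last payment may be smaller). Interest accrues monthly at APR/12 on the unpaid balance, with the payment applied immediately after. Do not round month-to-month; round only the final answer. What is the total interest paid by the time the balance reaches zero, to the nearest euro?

Monthly rate r = 26.3%/12 = 2.19167% = 0.0219167.
Payoff takes n = ⌈−ln(1 − rB₀/P)/ln(1+r)⌉ = ⌈28.827⌉ = 29 payments; the last is €206.66.
Total paid = 28·€249.29 + €206.66 = €7,186.78.
Total interest = total paid − principal = €7,186.78 − €5,286.01 = €1,900.77.

€1,901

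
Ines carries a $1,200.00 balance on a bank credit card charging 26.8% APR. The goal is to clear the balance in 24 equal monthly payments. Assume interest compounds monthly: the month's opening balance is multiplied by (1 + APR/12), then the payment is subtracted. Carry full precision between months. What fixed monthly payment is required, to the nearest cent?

Monthly rate r = 26.8%/12 = 2.23333% = 0.0223333.
Level-payment amortization: P = B₀·r / (1 − (1+r)^(−n)) = 1200.00·0.0223333 / (1 − 1.02233^(−24)).
Denominator 1 − (1+r)^(−24) = 0.41145525.
P = 26.8 / 0.41145525 ≈ 65.13.

$65.13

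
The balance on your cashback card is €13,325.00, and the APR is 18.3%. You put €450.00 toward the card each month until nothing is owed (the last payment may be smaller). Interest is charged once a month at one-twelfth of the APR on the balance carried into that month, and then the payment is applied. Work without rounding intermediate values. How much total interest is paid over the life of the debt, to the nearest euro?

Monthly rate r = 18.3%/12 = 1.525% = 0.01525.
Payoff takes n = ⌈−ln(1 − rB₀/P)/ln(1+r)⌉ = ⌈39.689⌉ = 40 payments; the last is €310.96.
Total paid = 39·€450.00 + €310.96 = €17,860.96.
Total interest = total paid − principal = €17,860.96 − €13,325.00 = €4,535.96.

€4,536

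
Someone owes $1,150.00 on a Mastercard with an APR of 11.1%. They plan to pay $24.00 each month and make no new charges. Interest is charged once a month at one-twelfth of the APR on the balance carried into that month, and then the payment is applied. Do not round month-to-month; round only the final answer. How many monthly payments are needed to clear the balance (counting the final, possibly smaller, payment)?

64 months

Monthly rate r = 11.1%/12 = 0.925% = 0.00925.
Recurrence: B ← B·(1+r) − $24.00.
Month 1: interest $10.64; balance after payment $1,136.64.
Month 2: interest $10.51; balance after payment $1,123.15.
Closed form: n = −ln(1 − rB₀/P)/ln(1+r) = −ln(0.55677)/ln(1.00925) ≈ 63.601, so the balance reaches zero during payment 64.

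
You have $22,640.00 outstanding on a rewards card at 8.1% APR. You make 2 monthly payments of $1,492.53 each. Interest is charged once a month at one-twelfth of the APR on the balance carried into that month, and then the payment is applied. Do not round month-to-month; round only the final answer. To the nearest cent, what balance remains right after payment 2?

Monthly rate r = 8.1%/12 = 0.675% = 0.00675.
Each month: B ← B·(1+r) − $1,492.53.
Month 1: interest $152.82; balance after payment $21,300.29.
Month 2: interest $143.78; balance after payment $19,951.54.

$19,951.54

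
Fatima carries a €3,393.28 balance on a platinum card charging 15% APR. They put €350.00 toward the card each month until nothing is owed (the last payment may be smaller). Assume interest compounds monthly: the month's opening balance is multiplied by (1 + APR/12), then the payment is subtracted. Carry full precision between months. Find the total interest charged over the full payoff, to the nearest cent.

Monthly rate r = 15%/12 = 1.25% = 0.0125.
Payoff takes n = ⌈−ln(1 − rB₀/P)/ln(1+r)⌉ = ⌈10.399⌉ = 11 payments; the last is €140.26.
Total paid = 10·€350.00 + €140.26 = €3,640.26.
Total interest = total paid − principal = €3,640.26 − €3,393.28 = €246.98.

€246.98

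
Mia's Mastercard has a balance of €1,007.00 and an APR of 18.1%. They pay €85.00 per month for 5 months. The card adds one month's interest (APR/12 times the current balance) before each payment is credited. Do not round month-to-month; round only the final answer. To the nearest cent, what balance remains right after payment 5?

€647.25

Monthly rate r = 18.1%/12 = 1.50833% = 0.0150833.
Each month: B ← B·(1+r) − €85.00.
Month 1: interest €15.19; balance after payment €937.19.
Month 2: interest €14.14; balance after payment €866.32.
Month 3: interest €13.07; balance after payment €794.39.
Month 4: interest €11.98; balance after payment €721.37.
Month 5: interest €10.88; balance after payment €647.25.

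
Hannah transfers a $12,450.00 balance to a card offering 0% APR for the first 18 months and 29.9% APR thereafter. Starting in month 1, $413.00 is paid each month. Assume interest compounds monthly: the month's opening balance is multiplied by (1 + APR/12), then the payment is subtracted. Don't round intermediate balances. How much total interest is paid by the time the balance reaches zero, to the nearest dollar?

$1,033

Promo months 1–18 at r₀ = 0%/12 = 0; months 19+ at r₁ = 29.9%/12 = 0.0249167.
After month 18 (no interest yet): B = $12,450.00 − 18·$413.00 = $5,016.00.
Then at r₁ with $413.00/mo: n₂ = −ln(1 − r₁·B/P)/ln(1+r₁) ≈ 14.64 → 15 more payments.
Total paid = 32·$413.00 + $267.41 = $13,483.41; interest = $13,483.41 − $12,450.00 = $1,033.41.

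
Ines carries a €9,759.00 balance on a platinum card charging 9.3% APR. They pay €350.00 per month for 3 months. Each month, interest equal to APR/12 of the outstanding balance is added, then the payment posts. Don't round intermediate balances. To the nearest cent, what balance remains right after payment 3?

Monthly rate r = 9.3%/12 = 0.775% = 0.00775.
Each month: B ← B·(1+r) − €350.00.
Month 1: interest €75.63; balance after payment €9,484.63.
Month 2: interest €73.51; balance after payment €9,208.14.
Month 3: interest €71.36; balance after payment €8,929.50.

€8,929.50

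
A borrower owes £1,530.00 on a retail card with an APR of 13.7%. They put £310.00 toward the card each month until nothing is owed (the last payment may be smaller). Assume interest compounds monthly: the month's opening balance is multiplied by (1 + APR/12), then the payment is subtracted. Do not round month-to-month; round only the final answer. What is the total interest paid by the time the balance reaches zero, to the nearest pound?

Monthly rate r = 13.7%/12 = 1.14167% = 0.0114167.
Payoff takes n = ⌈−ln(1 − rB₀/P)/ln(1+r)⌉ = ⌈5.109⌉ = 6 payments; the last is £33.94.
Total paid = 5·£310.00 + £33.94 = £1,583.94.
Total interest = total paid − principal = £1,583.94 − £1,530.00 = £53.94.

£54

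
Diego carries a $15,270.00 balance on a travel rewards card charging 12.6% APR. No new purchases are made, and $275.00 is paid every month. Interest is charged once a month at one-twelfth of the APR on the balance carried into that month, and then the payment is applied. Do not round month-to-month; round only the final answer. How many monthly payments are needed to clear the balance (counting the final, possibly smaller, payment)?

84 months

Monthly rate r = 12.6%/12 = 1.05% = 0.0105.
Recurrence: B ← B·(1+r) − $275.00.
Month 1: interest $160.33; balance after payment $15,155.33.
Month 2: interest $159.13; balance after payment $15,039.47.
Closed form: n = −ln(1 − rB₀/P)/ln(1+r) = −ln(0.41696)/ln(1.0105) ≈ 83.747, so the balance reaches zero during payment 84.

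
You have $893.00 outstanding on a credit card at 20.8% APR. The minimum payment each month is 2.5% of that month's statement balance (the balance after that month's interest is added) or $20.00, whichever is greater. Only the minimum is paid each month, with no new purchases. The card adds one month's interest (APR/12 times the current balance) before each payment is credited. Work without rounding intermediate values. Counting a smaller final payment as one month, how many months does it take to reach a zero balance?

Monthly rate r = 20.8%/12 = 1.73333% = 0.0173333.
While 2.5% of the post-interest balance exceeds $20.00, each month B ← (B·(1+r))·(1 − 0.025), i.e. B shrinks by the factor (1+r)·0.975 = 0.9919.
This holds for months 1–16. Entering month 17 the balance is $784.04; 2.5% of the post-interest balance is now below $20.00, so the flat $20.00 minimum applies from here.
From month 17 a fixed $20.00 at rate r clears $784.04 in 67 more payments. Total: 16 + 67 = 83 months.

83 months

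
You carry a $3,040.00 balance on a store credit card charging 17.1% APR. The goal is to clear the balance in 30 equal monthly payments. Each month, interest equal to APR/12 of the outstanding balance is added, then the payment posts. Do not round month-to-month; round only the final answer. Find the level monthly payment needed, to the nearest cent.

Monthly rate r = 17.1%/12 = 1.425% = 0.01425.
Level-payment amortization: P = B₀·r / (1 − (1+r)^(−n)) = 3040.00·0.01425 / (1 − 1.01425^(−30)).
Denominator 1 − (1+r)^(−30) = 0.345891928.
P = 43.32 / 0.345891928 ≈ 125.24.

$125.24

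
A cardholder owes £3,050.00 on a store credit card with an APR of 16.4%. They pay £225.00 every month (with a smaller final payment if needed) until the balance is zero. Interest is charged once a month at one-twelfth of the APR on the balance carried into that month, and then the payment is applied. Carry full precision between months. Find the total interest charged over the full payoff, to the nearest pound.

Monthly rate r = 16.4%/12 = 1.36667% = 0.0136667.
Payoff takes n = ⌈−ln(1 − rB₀/P)/ln(1+r)⌉ = ⌈15.094⌉ = 16 payments; the last is £21.24.
Total paid = 15·£225.00 + £21.24 = £3,396.24.
Total interest = total paid − principal = £3,396.24 − £3,050.00 = £346.24.

£346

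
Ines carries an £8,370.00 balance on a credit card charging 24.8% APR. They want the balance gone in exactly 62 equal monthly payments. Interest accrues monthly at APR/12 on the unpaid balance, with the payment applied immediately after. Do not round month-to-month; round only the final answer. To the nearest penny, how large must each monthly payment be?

Monthly rate r = 24.8%/12 = 2.06667% = 0.0206667.
Level-payment amortization: P = B₀·r / (1 − (1+r)^(−n)) = 8370.00·0.0206667 / (1 − 1.02067^(−62)).
Denominator 1 − (1+r)^(−62) = 0.718682831.
P = 172.98 / 0.718682831 ≈ 240.69.

£240.69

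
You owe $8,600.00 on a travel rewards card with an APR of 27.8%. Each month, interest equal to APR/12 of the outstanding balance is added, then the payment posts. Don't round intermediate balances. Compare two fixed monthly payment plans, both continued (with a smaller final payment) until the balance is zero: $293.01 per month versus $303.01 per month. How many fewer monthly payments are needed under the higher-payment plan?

3 fewer payments

Monthly rate r = 27.8%/12 = 2.31667% = 0.0231667.
At $293.01/mo: n = ⌈−ln(1 − rB₀/P)/ln(1+r)⌉ = 50 payments (last $219.07); total interest = total paid − $8,600.00 = $5,976.56.
At $303.01/mo: 47 payments (last $238.92); total interest $5,577.38.
Payments saved = 50 − 47 = 3.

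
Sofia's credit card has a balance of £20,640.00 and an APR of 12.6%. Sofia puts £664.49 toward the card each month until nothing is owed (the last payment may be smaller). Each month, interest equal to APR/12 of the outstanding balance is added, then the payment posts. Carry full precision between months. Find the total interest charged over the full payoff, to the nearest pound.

£4,473

Monthly rate r = 12.6%/12 = 1.05% = 0.0105.
Payoff takes n = ⌈−ln(1 − rB₀/P)/ln(1+r)⌉ = ⌈37.791⌉ = 38 payments; the last is £526.40.
Total paid = 37·£664.49 + £526.40 = £25,112.53.
Total interest = total paid − principal = £25,112.53 − £20,640.00 = £4,472.53.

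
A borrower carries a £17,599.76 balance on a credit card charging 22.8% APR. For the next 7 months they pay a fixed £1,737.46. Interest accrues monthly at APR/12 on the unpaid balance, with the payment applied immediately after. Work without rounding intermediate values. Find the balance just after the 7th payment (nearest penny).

Monthly rate r = 22.8%/12 = 1.9% = 0.019.
Each month: B ← B·(1+r) − £1,737.46.
Month 1: interest £334.40; balance after payment £16,196.70.
Month 2: interest £307.74; balance after payment £14,766.97.
Month 3: interest £280.57; balance after payment £13,310.09.
Month 4: interest £252.89; balance after payment £11,825.52.
Month 5: interest £224.68; balance after payment £10,312.74.
Month 6: interest £195.94; balance after payment £8,771.22.
Month 7: interest £166.65; balance after payment £7,200.42.

£7,200.42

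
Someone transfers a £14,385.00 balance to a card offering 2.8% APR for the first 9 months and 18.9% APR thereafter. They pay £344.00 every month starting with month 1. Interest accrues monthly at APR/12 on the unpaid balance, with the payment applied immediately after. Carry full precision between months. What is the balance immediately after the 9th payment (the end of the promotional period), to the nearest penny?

Promo months 1–9 at r₀ = 2.8%/12 = 0.00233333; months 10+ at r₁ = 18.9%/12 = 0.01575.
After month 9: iterate B ← B·(1+r₀) − £344.00 for 9 months → £11,564.87.

£11,564.87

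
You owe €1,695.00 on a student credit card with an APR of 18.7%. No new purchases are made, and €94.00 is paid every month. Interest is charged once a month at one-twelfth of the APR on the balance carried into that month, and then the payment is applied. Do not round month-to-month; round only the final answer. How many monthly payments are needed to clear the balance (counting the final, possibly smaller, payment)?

Monthly rate r = 18.7%/12 = 1.55833% = 0.0155833.
Recurrence: B ← B·(1+r) − €94.00.
Month 1: interest €26.41; balance after payment €1,627.41.
Month 2: interest €25.36; balance after payment €1,558.77.
Closed form: n = −ln(1 − rB₀/P)/ln(1+r) = −ln(0.719)/ln(1.01558) ≈ 21.334, so the balance reaches zero during payment 22.

22 months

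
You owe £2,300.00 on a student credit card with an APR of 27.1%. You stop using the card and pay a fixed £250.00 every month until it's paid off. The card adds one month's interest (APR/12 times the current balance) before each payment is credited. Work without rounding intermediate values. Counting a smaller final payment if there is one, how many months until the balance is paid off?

11 payments

Monthly rate r = 27.1%/12 = 2.25833% = 0.0225833.
Recurrence: B ← B·(1+r) − £250.00.
Month 1: interest £51.94; balance after payment £2,101.94.
Month 2: interest £47.47; balance after payment £1,899.41.
Closed form: n = −ln(1 − rB₀/P)/ln(1+r) = −ln(0.79223)/ln(1.02258) ≈ 10.429, so the balance reaches zero during payment 11.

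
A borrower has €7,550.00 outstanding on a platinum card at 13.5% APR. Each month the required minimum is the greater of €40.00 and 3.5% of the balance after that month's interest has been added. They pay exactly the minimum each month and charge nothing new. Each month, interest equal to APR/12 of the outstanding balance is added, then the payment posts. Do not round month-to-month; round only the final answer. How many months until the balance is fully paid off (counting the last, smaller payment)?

112 months

Monthly rate r = 13.5%/12 = 1.125% = 0.01125.
While 3.5% of the post-interest balance exceeds €40.00, each month B ← (B·(1+r))·(1 − 0.035), i.e. B shrinks by the factor (1+r)·0.965 = 0.97586.
This holds for months 1–78. Entering month 79 the balance is €1,122.13; 3.5% of the post-interest balance is now below €40.00, so the flat €40.00 minimum applies from here.
From month 79 a fixed €40.00 at rate r clears €1,122.13 in 34 more payments. Total: 78 + 34 = 112 months.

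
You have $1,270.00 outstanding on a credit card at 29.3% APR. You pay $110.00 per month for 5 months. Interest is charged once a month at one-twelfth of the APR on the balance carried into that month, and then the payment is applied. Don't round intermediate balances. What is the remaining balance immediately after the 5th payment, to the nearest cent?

$855.28

Monthly rate r = 29.3%/12 = 2.44167% = 0.0244167.
Each month: B ← B·(1+r) − $110.00.
Month 1: interest $31.01; balance after payment $1,191.01.
Month 2: interest $29.08; balance after payment $1,110.09.
Month 3: interest $27.10; balance after payment $1,027.19.
Month 4: interest $25.08; balance after payment $942.27.
Month 5: interest $23.01; balance after payment $855.28.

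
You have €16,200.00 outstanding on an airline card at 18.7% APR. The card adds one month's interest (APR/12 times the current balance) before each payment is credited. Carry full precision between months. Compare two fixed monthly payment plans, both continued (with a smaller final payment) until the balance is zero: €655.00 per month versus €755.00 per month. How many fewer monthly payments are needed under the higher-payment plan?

5 fewer payments

Monthly rate r = 18.7%/12 = 1.55833% = 0.0155833.
At €655.00/mo: n = ⌈−ln(1 − rB₀/P)/ln(1+r)⌉ = 32 payments (last €317.17); total interest = total paid − €16,200.00 = €4,422.17.
At €755.00/mo: 27 payments (last €244.45); total interest €3,674.45.
Payments saved = 32 − 27 = 5.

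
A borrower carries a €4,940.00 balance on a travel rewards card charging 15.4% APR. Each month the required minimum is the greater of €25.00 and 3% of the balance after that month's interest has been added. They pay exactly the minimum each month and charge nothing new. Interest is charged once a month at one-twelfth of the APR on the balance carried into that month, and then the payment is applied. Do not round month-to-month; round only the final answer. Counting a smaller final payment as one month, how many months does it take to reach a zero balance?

Monthly rate r = 15.4%/12 = 1.28333% = 0.0128333.
While 3% of the post-interest balance exceeds €25.00, each month B ← (B·(1+r))·(1 − 0.03), i.e. B shrinks by the factor (1+r)·0.97 = 0.98245.
This holds for months 1–102. Entering month 103 the balance is €811.56; 3% of the post-interest balance is now below €25.00, so the flat €25.00 minimum applies from here.
From month 103 a fixed €25.00 at rate r clears €811.56 in 43 more payments. Total: 102 + 43 = 145 months.

145 months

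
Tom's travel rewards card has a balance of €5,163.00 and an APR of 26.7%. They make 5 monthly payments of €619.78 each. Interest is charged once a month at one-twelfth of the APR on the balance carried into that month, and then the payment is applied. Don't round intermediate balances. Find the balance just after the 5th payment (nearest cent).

Monthly rate r = 26.7%/12 = 2.225% = 0.02225.
Each month: B ← B·(1+r) − €619.78.
Month 1: interest €114.88; balance after payment €4,658.10.
Month 2: interest €103.64; balance after payment €4,141.96.
Month 3: interest €92.16; balance after payment €3,614.34.
Month 4: interest €80.42; balance after payment €3,074.98.
Month 5: interest €68.42; balance after payment €2,523.62.

€2,523.62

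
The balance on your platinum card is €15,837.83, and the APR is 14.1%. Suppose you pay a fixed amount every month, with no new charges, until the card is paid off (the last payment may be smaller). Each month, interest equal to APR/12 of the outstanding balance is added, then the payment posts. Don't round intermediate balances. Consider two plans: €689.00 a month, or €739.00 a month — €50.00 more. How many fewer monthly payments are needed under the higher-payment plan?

2 fewer payments

Monthly rate r = 14.1%/12 = 1.175% = 0.01175.
At €689.00/mo: n = ⌈−ln(1 − rB₀/P)/ln(1+r)⌉ = 27 payments (last €656.06); total interest = total paid − €15,837.83 = €2,732.23.
At €739.00/mo: 25 payments (last €617.70); total interest €2,515.87.
Payments saved = 27 − 25 = 2.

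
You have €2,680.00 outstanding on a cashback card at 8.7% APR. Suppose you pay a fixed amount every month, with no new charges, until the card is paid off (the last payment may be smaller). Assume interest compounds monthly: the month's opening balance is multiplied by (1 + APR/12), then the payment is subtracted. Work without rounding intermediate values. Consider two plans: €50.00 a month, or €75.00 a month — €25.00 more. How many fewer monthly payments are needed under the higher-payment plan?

27 fewer payments

Monthly rate r = 8.7%/12 = 0.725% = 0.00725.
At €50.00/mo: n = ⌈−ln(1 − rB₀/P)/ln(1+r)⌉ = 69 payments (last €5.43); total interest = total paid − €2,680.00 = €725.43.
At €75.00/mo: 42 payments (last €38.14); total interest €433.14.
Payments saved = 69 − 42 = 27.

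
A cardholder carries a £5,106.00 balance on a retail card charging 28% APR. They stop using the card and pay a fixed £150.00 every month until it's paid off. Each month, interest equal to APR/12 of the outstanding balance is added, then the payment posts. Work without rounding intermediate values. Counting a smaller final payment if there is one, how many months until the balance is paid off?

69 months

Monthly rate r = 28%/12 = 2.33333% = 0.0233333.
Recurrence: B ← B·(1+r) − £150.00.
Month 1: interest £119.14; balance after payment £5,075.14.
Month 2: interest £118.42; balance after payment £5,043.56.
Closed form: n = −ln(1 − rB₀/P)/ln(1+r) = −ln(0.20573)/ln(1.02333) ≈ 68.552, so the balance reaches zero during payment 69.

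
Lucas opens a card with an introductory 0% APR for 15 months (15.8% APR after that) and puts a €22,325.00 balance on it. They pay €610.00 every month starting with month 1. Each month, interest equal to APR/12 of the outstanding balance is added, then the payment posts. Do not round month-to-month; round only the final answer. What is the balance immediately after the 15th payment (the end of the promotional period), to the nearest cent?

€13,175.00

Promo months 1–15 at r₀ = 0%/12 = 0; months 16+ at r₁ = 15.8%/12 = 0.0131667.
After month 15 (no interest yet): B = €22,325.00 − 15·€610.00 = €13,175.00.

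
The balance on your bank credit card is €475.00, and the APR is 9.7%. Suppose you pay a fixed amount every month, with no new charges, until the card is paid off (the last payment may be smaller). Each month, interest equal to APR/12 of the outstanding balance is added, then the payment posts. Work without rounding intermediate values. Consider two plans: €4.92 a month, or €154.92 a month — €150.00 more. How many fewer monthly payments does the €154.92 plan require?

Monthly rate r = 9.7%/12 = 0.808333% = 0.00808333.
At €4.92/mo: n = ⌈−ln(1 − rB₀/P)/ln(1+r)⌉ = 189 payments (last €1.47); total interest = total paid − €475.00 = €451.43.
At €154.92/mo: 4 payments (last €18.23); total interest €7.99.
Payments saved = 189 − 4 = 185.

185 fewer payments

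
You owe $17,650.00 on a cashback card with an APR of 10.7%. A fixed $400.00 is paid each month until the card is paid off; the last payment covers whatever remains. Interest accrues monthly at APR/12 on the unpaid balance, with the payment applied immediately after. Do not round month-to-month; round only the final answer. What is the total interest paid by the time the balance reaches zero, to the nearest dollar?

$4,879

Monthly rate r = 10.7%/12 = 0.891667% = 0.00891667.
Payoff takes n = ⌈−ln(1 − rB₀/P)/ln(1+r)⌉ = ⌈56.320⌉ = 57 payments; the last is $128.55.
Total paid = 56·$400.00 + $128.55 = $22,528.55.
Total interest = total paid − principal = $22,528.55 − $17,650.00 = $4,878.55.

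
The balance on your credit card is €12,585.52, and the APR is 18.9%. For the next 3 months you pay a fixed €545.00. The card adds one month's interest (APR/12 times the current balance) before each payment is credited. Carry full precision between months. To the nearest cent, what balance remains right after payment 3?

€11,528.71

Monthly rate r = 18.9%/12 = 1.575% = 0.01575.
Each month: B ← B·(1+r) − €545.00.
Month 1: interest €198.22; balance after payment €12,238.74.
Month 2: interest €192.76; balance after payment €11,886.50.
Month 3: interest €187.21; balance after payment €11,528.71.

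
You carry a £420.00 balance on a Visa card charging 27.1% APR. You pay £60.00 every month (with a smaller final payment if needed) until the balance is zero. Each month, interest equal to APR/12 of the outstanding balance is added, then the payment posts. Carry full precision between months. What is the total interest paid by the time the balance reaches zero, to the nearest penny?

Monthly rate r = 27.1%/12 = 2.25833% = 0.0225833.
Payoff takes n = ⌈−ln(1 − rB₀/P)/ln(1+r)⌉ = ⌈7.705⌉ = 8 payments; the last is £42.45.
Total paid = 7·£60.00 + £42.45 = £462.45.
Total interest = total paid − principal = £462.45 − £420.00 = £42.45.

£42.45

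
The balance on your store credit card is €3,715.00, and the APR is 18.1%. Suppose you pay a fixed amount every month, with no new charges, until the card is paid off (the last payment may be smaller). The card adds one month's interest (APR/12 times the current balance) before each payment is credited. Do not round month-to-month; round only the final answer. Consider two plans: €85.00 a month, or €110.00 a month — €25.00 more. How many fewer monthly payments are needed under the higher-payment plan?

24 fewer payments

Monthly rate r = 18.1%/12 = 1.50833% = 0.0150833.
At €85.00/mo: n = ⌈−ln(1 − rB₀/P)/ln(1+r)⌉ = 72 payments (last €77.43); total interest = total paid − €3,715.00 = €2,397.43.
At €110.00/mo: 48 payments (last €62.76); total interest €1,517.76.
Payments saved = 72 − 48 = 24.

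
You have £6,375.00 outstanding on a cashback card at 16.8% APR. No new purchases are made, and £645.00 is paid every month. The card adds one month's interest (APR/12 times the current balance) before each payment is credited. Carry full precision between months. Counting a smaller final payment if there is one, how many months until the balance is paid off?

11 months

Monthly rate r = 16.8%/12 = 1.4% = 0.014.
Recurrence: B ← B·(1+r) − £645.00.
Month 1: interest £89.25; balance after payment £5,819.25.
Month 2: interest £81.47; balance after payment £5,255.72.
Closed form: n = −ln(1 − rB₀/P)/ln(1+r) = −ln(0.86163)/ln(1.014) ≈ 10.712, so the balance reaches zero during payment 11.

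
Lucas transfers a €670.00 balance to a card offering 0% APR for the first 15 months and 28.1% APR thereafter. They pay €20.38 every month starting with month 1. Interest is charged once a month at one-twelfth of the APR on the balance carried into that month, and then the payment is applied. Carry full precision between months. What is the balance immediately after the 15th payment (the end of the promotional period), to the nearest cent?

Promo months 1–15 at r₀ = 0%/12 = 0; months 16+ at r₁ = 28.1%/12 = 0.0234167.
After month 15 (no interest yet): B = €670.00 − 15·€20.38 = €364.30.

€364.30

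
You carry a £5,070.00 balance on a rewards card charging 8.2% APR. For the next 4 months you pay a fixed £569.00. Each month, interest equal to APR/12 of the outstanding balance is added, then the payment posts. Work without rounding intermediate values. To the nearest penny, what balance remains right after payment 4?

£2,910.57

Monthly rate r = 8.2%/12 = 0.683333% = 0.00683333.
Each month: B ← B·(1+r) − £569.00.
Month 1: interest £34.64; balance after payment £4,535.65.
Month 2: interest £30.99; balance after payment £3,997.64.
Month 3: interest £27.32; balance after payment £3,455.96.
Month 4: interest £23.62; balance after payment £2,910.57.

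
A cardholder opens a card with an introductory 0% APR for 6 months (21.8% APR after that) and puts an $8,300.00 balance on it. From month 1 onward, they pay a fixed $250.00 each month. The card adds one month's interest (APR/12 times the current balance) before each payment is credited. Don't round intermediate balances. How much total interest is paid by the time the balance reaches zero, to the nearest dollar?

$2,663

Promo months 1–6 at r₀ = 0%/12 = 0; months 7+ at r₁ = 21.8%/12 = 0.0181667.
After month 6 (no interest yet): B = $8,300.00 − 6·$250.00 = $6,800.00.
Then at r₁ with $250.00/mo: n₂ = −ln(1 − r₁·B/P)/ln(1+r₁) ≈ 37.85 → 38 more payments.
Total paid = 43·$250.00 + $213.41 = $10,963.41; interest = $10,963.41 − $8,300.00 = $2,663.41.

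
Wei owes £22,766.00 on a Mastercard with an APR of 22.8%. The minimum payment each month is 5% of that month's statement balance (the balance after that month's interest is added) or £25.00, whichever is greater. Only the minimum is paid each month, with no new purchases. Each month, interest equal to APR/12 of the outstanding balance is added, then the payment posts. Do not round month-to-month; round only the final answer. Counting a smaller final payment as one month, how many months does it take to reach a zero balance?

143 months

Monthly rate r = 22.8%/12 = 1.9% = 0.019.
While 5% of the post-interest balance exceeds £25.00, each month B ← (B·(1+r))·(1 − 0.05), i.e. B shrinks by the factor (1+r)·0.95 = 0.96805.
This holds for months 1–119. Entering month 120 the balance is £477.67; 5% of the post-interest balance is now below £25.00, so the flat £25.00 minimum applies from here.
From month 120 a fixed £25.00 at rate r clears £477.67 in 24 more payments. Total: 119 + 24 = 143 months.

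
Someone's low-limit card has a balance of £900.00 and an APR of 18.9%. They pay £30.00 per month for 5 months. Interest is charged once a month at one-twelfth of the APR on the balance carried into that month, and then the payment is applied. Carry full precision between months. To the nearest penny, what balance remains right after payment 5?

£818.34

Monthly rate r = 18.9%/12 = 1.575% = 0.01575.
Each month: B ← B·(1+r) − £30.00.
Month 1: interest £14.18; balance after payment £884.17.
Month 2: interest £13.93; balance after payment £868.10.
Month 3: interest £13.67; balance after payment £851.77.
Month 4: interest £13.42; balance after payment £835.19.
Month 5: interest £13.15; balance after payment £818.34.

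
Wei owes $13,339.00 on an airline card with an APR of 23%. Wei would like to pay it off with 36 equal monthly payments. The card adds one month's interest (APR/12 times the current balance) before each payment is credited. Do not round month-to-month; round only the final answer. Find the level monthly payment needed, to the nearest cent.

Monthly rate r = 23%/12 = 1.91667% = 0.0191667.
Level-payment amortization: P = B₀·r / (1 − (1+r)^(−n)) = 13339.00·0.0191667 / (1 − 1.01917^(−36)).
Denominator 1 − (1+r)^(−36) = 0.495138324.
P = 255.664 / 0.495138324 ≈ 516.35.

$516.35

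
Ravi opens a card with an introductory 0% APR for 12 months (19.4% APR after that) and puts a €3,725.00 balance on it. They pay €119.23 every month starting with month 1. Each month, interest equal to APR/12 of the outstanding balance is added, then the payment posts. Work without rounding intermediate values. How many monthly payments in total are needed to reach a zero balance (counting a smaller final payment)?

Promo months 1–12 at r₀ = 0%/12 = 0; months 13+ at r₁ = 19.4%/12 = 0.0161667.
After month 12 (no interest yet): B = €3,725.00 − 12·€119.23 = €2,294.24.
Then at r₁ with €119.23/mo: n₂ = −ln(1 − r₁·B/P)/ln(1+r₁) ≈ 23.24 → 24 more payments.

36 months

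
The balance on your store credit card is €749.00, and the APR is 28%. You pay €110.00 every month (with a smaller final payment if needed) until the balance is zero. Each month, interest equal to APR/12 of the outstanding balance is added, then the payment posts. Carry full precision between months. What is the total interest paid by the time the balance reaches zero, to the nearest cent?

€76.46

Monthly rate r = 28%/12 = 2.33333% = 0.0233333.
Payoff takes n = ⌈−ln(1 − rB₀/P)/ln(1+r)⌉ = ⌈7.501⌉ = 8 payments; the last is €55.46.
Total paid = 7·€110.00 + €55.46 = €825.46.
Total interest = total paid − principal = €825.46 − €749.00 = €76.46.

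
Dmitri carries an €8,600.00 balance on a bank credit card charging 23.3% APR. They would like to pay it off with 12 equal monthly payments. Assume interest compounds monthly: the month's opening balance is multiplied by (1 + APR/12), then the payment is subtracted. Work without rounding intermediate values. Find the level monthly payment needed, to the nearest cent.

€810.30

Monthly rate r = 23.3%/12 = 1.94167% = 0.0194167.
Level-payment amortization: P = B₀·r / (1 − (1+r)^(−n)) = 8600.00·0.0194167 / (1 − 1.01942^(−12)).
Denominator 1 − (1+r)^(−12) = 0.206075428.
P = 166.983 / 0.206075428 ≈ 810.30.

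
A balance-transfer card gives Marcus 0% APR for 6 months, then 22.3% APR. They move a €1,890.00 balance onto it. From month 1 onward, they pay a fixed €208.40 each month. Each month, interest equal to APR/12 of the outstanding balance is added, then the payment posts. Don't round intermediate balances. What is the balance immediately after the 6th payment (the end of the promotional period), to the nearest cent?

€639.60

Promo months 1–6 at r₀ = 0%/12 = 0; months 7+ at r₁ = 22.3%/12 = 0.0185833.
After month 6 (no interest yet): B = €1,890.00 − 6·€208.40 = €639.60.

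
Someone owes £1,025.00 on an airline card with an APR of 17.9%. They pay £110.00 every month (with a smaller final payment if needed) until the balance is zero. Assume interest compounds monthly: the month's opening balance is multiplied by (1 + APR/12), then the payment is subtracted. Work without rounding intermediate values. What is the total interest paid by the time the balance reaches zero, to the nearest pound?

Monthly rate r = 17.9%/12 = 1.49167% = 0.0149167.
Payoff takes n = ⌈−ln(1 − rB₀/P)/ln(1+r)⌉ = ⌈10.107⌉ = 11 payments; the last is £11.90.
Total paid = 10·£110.00 + £11.90 = £1,111.90.
Total interest = total paid − principal = £1,111.90 − £1,025.00 = £86.90.

£87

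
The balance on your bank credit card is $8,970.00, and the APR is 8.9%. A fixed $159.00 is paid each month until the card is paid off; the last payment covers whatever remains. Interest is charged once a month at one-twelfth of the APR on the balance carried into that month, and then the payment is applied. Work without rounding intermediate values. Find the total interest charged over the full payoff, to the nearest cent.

$2,692.52

Monthly rate r = 8.9%/12 = 0.741667% = 0.00741667.
Payoff takes n = ⌈−ln(1 − rB₀/P)/ln(1+r)⌉ = ⌈73.348⌉ = 74 payments; the last is $55.52.
Total paid = 73·$159.00 + $55.52 = $11,662.52.
Total interest = total paid − principal = $11,662.52 − $8,970.00 = $2,692.52.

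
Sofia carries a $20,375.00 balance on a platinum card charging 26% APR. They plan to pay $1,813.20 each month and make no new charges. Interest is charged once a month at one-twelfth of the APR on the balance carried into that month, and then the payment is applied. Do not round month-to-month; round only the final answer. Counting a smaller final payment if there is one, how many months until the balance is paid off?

14 payments

Monthly rate r = 26%/12 = 2.16667% = 0.0216667.
Recurrence: B ← B·(1+r) − $1,813.20.
Month 1: interest $441.46; balance after payment $19,003.26.
Month 2: interest $411.74; balance after payment $17,601.80.
Closed form: n = −ln(1 − rB₀/P)/ln(1+r) = −ln(0.75653)/ln(1.02167) ≈ 13.016, so the balance reaches zero during payment 14.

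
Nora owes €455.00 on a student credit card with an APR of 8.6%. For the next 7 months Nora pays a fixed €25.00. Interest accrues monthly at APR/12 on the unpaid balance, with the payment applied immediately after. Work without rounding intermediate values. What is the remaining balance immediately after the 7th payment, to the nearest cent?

€299.51

Monthly rate r = 8.6%/12 = 0.716667% = 0.00716667.
Each month: B ← B·(1+r) − €25.00.
Month 1: interest €3.26; balance after payment €433.26.
Month 2: interest €3.11; balance after payment €411.37.
Month 3: interest €2.95; balance after payment €389.31.
Month 4: interest €2.79; balance after payment €367.10.
Month 5: interest €2.63; balance after payment €344.73.
Month 6: interest €2.47; balance after payment €322.21.
Month 7: interest €2.31; balance after payment €299.51.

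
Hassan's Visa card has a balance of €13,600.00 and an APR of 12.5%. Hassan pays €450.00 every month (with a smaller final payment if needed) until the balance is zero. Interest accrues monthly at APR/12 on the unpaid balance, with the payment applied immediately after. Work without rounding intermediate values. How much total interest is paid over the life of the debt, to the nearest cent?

Monthly rate r = 12.5%/12 = 1.04167% = 0.0104167.
Payoff takes n = ⌈−ln(1 − rB₀/P)/ln(1+r)⌉ = ⌈36.483⌉ = 37 payments; the last is €217.96.
Total paid = 36·€450.00 + €217.96 = €16,417.96.
Total interest = total paid − principal = €16,417.96 − €13,600.00 = €2,817.96.

€2,817.96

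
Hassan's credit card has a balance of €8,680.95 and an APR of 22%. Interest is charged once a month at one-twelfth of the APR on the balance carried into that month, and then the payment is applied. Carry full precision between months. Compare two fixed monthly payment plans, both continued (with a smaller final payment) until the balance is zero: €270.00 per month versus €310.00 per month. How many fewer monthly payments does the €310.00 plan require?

Monthly rate r = 22%/12 = 1.83333% = 0.0183333.
At €270.00/mo: n = ⌈−ln(1 − rB₀/P)/ln(1+r)⌉ = 50 payments (last €0.79); total interest = total paid − €8,680.95 = €4,549.84.
At €310.00/mo: 40 payments (last €201.42); total interest €3,610.47.
Payments saved = 50 − 40 = 10.

10 fewer payments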